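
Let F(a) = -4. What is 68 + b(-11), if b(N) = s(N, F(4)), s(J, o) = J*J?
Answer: 189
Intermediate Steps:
s(J, o) = J**2
b(N) = N**2
68 + b(-11) = 68 + (-11)**2 = 68 + 121 = 189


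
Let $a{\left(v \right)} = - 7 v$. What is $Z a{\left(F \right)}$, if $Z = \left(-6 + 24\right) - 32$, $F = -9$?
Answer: $-882$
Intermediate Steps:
$Z = -14$ ($Z = 18 - 32 = -14$)
$Z a{\left(F \right)} = - 14 \left(\left(-7\right) \left(-9\right)\right) = \left(-14\right) 63 = -882$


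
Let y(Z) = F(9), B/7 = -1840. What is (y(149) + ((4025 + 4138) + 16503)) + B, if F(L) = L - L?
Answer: 11786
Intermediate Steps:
B = -12880 (B = 7*(-1840) = -12880)
F(L) = 0
y(Z) = 0
(y(149) + ((4025 + 4138) + 16503)) + B = (0 + ((4025 + 4138) + 16503)) - 12880 = (0 + (8163 + 16503)) - 12880 = (0 + 24666) - 12880 = 24666 - 12880 = 11786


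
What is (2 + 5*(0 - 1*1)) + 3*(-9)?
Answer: -30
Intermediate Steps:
(2 + 5*(0 - 1*1)) + 3*(-9) = (2 + 5*(0 - 1)) - 27 = (2 + 5*(-1)) - 27 = (2 - 5) - 27 = -3 - 27 = -30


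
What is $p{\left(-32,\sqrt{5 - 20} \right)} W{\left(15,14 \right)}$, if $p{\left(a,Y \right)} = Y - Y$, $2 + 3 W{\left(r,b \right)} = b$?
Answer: $0$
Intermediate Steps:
$W{\left(r,b \right)} = - \frac{2}{3} + \frac{b}{3}$
$p{\left(a,Y \right)} = 0$
$p{\left(-32,\sqrt{5 - 20} \right)} W{\left(15,14 \right)} = 0 \left(- \frac{2}{3} + \frac{1}{3} \cdot 14\right) = 0 \left(- \frac{2}{3} + \frac{14}{3}\right) = 0 \cdot 4 = 0$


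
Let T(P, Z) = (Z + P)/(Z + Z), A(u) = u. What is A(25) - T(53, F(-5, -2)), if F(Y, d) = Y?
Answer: 149/5 ≈ 29.800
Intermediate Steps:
T(P, Z) = (P + Z)/(2*Z) (T(P, Z) = (P + Z)/((2*Z)) = (P + Z)*(1/(2*Z)) = (P + Z)/(2*Z))
A(25) - T(53, F(-5, -2)) = 25 - (53 - 5)/(2*(-5)) = 25 - (-1)*48/(2*5) = 25 - 1*(-24/5) = 25 + 24/5 = 149/5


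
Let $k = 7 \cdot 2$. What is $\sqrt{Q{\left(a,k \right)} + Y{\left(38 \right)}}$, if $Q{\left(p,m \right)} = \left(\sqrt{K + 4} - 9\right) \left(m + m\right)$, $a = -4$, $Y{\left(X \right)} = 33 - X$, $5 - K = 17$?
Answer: $\sqrt{-257 + 56 i \sqrt{2}} \approx 2.4419 + 16.216 i$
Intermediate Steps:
$K = -12$ ($K = 5 - 17 = -12$)
$k = 14$
$Q{\left(p,m \right)} = 2 m \left(-9 + 2 i \sqrt{2}\right)$ ($Q{\left(p,m \right)} = \left(\sqrt{-12 + 4} - 9\right) \left(m + m\right) = \left(\sqrt{-8} - 9\right) 2 m = \left(2 i \sqrt{2} - 9\right) 2 m = \left(-9 + 2 i \sqrt{2}\right) 2 m = 2 m \left(-9 + 2 i \sqrt{2}\right)$)
$\sqrt{Q{\left(a,k \right)} + Y{\left(38 \right)}} = \sqrt{2 \cdot 14 \left(-9 + 2 i \sqrt{2}\right) + \left(33 - 38\right)} = \sqrt{\left(-252 + 56 i \sqrt{2}\right) + \left(33 - 38\right)} = \sqrt{\left(-252 + 56 i \sqrt{2}\right) - 5} = \sqrt{-257 + 56 i \sqrt{2}}$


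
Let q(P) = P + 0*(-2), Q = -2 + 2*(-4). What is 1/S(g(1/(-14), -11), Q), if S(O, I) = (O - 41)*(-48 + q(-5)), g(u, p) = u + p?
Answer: 14/38637 ≈ 0.00036235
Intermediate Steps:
Q = -10 (Q = -2 - 8 = -10)
g(u, p) = p + u
q(P) = P (q(P) = P + 0 = P)
S(O, I) = 2173 - 53*O (S(O, I) = (O - 41)*(-48 - 5) = (-41 + O)*(-53) = 2173 - 53*O)
1/S(g(1/(-14), -11), Q) = 1/(2173 - 53*(-11 + 1/(-14))) = 1/(2173 - 53*(-11 - 1/14)) = 1/(2173 - 53*(-155/14)) = 1/(2173 + 8215/14) = 1/(38637/14) = 14/38637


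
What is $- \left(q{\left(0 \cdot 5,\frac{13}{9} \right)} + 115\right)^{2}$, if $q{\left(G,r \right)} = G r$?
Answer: $-13225$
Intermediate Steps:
$- \left(q{\left(0 \cdot 5,\frac{13}{9} \right)} + 115\right)^{2} = - \left(0 \cdot 5 \cdot \frac{13}{9} + 115\right)^{2} = - \left(0 \cdot 13 \cdot \frac{1}{9} + 115\right)^{2} = - \left(0 \cdot \frac{13}{9} + 115\right)^{2} = - \left(0 + 115\right)^{2} = - 115^{2} = \left(-1\right) 13225 = -13225$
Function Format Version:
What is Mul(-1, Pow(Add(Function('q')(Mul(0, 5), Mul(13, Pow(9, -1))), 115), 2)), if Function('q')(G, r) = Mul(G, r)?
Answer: -13225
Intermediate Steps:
Mul(-1, Pow(Add(Function('q')(Mul(0, 5), Mul(13, Pow(9, -1))), 115), 2)) = Mul(-1, Pow(Add(Mul(Mul(0, 5), Mul(13, Pow(9, -1))), 115), 2)) = Mul(-1, Pow(Add(Mul(0, Mul(13, Rational(1, 9))), 115), 2)) = Mul(-1, Pow(Add(Mul(0, Rational(13, 9)), 115), 2)) = Mul(-1, Pow(Add(0, 115), 2)) = Mul(-1, Pow(115, 2)) = Mul(-1, 13225) = -13225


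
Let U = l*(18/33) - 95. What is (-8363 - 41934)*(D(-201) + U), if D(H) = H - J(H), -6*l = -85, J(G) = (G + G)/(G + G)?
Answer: 160045054/11 ≈ 1.4550e+7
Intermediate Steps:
J(G) = 1 (J(G) = (2*G)/((2*G)) = (2*G)*(1/(2*G)) = 1)
l = 85/6 (l = -1/6*(-85) = 85/6 ≈ 14.167)
D(H) = -1 + H (D(H) = H - 1*1 = H - 1 = -1 + H)
U = -960/11 (U = 85*(18/33)/6 - 95 = 85*(18*(1/33))/6 - 95 = (85/6)*(6/11) - 95 = 85/11 - 95 = -960/11 ≈ -87.273)
(-8363 - 41934)*(D(-201) + U) = (-8363 - 41934)*((-1 - 201) - 960/11) = -50297*(-202 - 960/11) = -50297*(-3182/11) = 160045054/11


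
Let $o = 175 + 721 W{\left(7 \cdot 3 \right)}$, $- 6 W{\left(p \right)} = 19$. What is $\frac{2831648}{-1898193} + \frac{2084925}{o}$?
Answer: $- \frac{23781357758702}{24010243257} \approx -990.47$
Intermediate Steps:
$W{\left(p \right)} = - \frac{19}{6}$ ($W{\left(p \right)} = \left(- \frac{1}{6}\right) 19 = - \frac{19}{6}$)
$o = - \frac{12649}{6}$ ($o = 175 + 721 \left(- \frac{19}{6}\right) = 175 - \frac{13699}{6} = - \frac{12649}{6} \approx -2108.2$)
$\frac{2831648}{-1898193} + \frac{2084925}{o} = \frac{2831648}{-1898193} + \frac{2084925}{- \frac{12649}{6}} = 2831648 \left(- \frac{1}{1898193}\right) + 2084925 \left(- \frac{6}{12649}\right) = - \frac{2831648}{1898193} - \frac{12509550}{12649} = - \frac{23781357758702}{24010243257}$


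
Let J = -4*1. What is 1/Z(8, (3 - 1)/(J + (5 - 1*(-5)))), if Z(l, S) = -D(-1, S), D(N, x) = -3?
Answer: ⅓ ≈ 0.33333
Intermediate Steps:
J = -4
Z(l, S) = 3 (Z(l, S) = -1*(-3) = 3)
1/Z(8, (3 - 1)/(J + (5 - 1*(-5)))) = 1/3 = ⅓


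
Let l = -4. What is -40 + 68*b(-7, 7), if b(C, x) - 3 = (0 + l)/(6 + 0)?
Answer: 356/3 ≈ 118.67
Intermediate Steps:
b(C, x) = 7/3 (b(C, x) = 3 + (0 - 4)/(6 + 0) = 3 - 4/6 = 3 - 4*⅙ = 3 - ⅔ = 7/3)
-40 + 68*b(-7, 7) = -40 + 68*(7/3) = -40 + 476/3 = 356/3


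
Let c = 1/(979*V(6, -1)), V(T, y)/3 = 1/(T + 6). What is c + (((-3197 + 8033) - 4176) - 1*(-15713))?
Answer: 16029171/979 ≈ 16373.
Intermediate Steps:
V(T, y) = 3/(6 + T) (V(T, y) = 3/(T + 6) = 3/(6 + T))
c = 4/979 (c = 1/(979*(3/(6 + 6))) = 1/(979*(3/12)) = 1/(979*(3*(1/12))) = 1/(979*(¼)) = 1/(979/4) = 4/979 ≈ 0.0040858)
c + (((-3197 + 8033) - 4176) - 1*(-15713)) = 4/979 + (((-3197 + 8033) - 4176) - 1*(-15713)) = 4/979 + ((4836 - 4176) + 15713) = 4/979 + (660 + 15713) = 4/979 + 16373 = 16029171/979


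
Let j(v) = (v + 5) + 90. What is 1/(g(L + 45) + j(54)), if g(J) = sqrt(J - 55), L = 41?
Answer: 149/22170 - sqrt(31)/22170 ≈ 0.0064697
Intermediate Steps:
j(v) = 95 + v (j(v) = (5 + v) + 90 = 95 + v)
g(J) = sqrt(-55 + J)
1/(g(L + 45) + j(54)) = 1/(sqrt(-55 + (41 + 45)) + (95 + 54)) = 1/(sqrt(-55 + 86) + 149) = 1/(sqrt(31) + 149) = 1/(149 + sqrt(31))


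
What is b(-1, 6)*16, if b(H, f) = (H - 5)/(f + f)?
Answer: -8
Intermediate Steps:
b(H, f) = (-5 + H)/(2*f) (b(H, f) = (-5 + H)/((2*f)) = (-5 + H)*(1/(2*f)) = (-5 + H)/(2*f))
b(-1, 6)*16 = ((½)*(-5 - 1)/6)*16 = ((½)*(⅙)*(-6))*16 = -½*16 = -8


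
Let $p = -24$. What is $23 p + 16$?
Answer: $-536$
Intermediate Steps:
$23 p + 16 = 23 \left(-24\right) + 16 = -552 + 16 = -536$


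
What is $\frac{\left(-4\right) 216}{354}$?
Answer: $- \frac{144}{59} \approx -2.4407$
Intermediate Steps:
$\frac{\left(-4\right) 216}{354} = \left(-864\right) \frac{1}{354} = - \frac{144}{59}$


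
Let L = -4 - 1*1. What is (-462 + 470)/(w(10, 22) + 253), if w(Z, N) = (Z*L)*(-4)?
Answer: 8/453 ≈ 0.017660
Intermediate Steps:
L = -5 (L = -4 - 1 = -5)
w(Z, N) = 20*Z (w(Z, N) = (Z*(-5))*(-4) = -5*Z*(-4) = 20*Z)
(-462 + 470)/(w(10, 22) + 253) = (-462 + 470)/(20*10 + 253) = 8/(200 + 253) = 8/453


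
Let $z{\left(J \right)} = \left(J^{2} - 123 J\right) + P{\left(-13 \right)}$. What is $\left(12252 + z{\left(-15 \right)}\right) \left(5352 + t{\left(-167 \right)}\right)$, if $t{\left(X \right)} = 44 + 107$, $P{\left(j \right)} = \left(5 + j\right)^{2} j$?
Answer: $74235470$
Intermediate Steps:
$P{\left(j \right)} = j \left(5 + j\right)^{2}$
$t{\left(X \right)} = 151$
$z{\left(J \right)} = -832 + J^{2} - 123 J$ ($z{\left(J \right)} = \left(J^{2} - 123 J\right) - 13 \left(5 - 13\right)^{2} = \left(J^{2} - 123 J\right) - 13 \left(-8\right)^{2} = \left(J^{2} - 123 J\right) - 832 = -832 + J^{2} - 123 J$)
$\left(12252 + z{\left(-15 \right)}\right) \left(5352 + t{\left(-167 \right)}\right) = \left(12252 - \left(-1013 - 225\right)\right) \left(5352 + 151\right) = \left(12252 + \left(-832 + 225 + 1845\right)\right) 5503 = \left(12252 + 1238\right) 5503 = 13490 \cdot 5503 = 74235470$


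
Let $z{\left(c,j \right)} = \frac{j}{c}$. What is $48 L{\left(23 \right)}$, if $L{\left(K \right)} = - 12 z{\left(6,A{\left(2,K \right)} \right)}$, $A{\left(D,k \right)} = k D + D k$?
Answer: $-8832$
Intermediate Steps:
$A{\left(D,k \right)} = 2 D k$ ($A{\left(D,k \right)} = D k + D k = 2 D k$)
$L{\left(K \right)} = - 8 K$ ($L{\left(K \right)} = - 12 \frac{2 \cdot 2 K}{6} = - 12 \cdot 4 K \frac{1}{6} = - 12 \frac{2 K}{3} = - 8 K$)
$48 L{\left(23 \right)} = 48 \left(\left(-8\right) 23\right) = 48 \left(-184\right) = -8832$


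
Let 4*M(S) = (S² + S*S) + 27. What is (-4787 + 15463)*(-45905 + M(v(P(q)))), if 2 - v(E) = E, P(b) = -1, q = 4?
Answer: -489961675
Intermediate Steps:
v(E) = 2 - E
M(S) = 27/4 + S²/2 (M(S) = ((S² + S*S) + 27)/4 = ((S² + S²) + 27)/4 = (2*S² + 27)/4 = (27 + 2*S²)/4 = 27/4 + S²/2)
(-4787 + 15463)*(-45905 + M(v(P(q)))) = (-4787 + 15463)*(-45905 + (27/4 + (2 - 1*(-1))²/2)) = 10676*(-45905 + (27/4 + (2 + 1)²/2)) = 10676*(-45905 + (27/4 + (½)*3²)) = 10676*(-45905 + (27/4 + (½)*9)) = 10676*(-45905 + (27/4 + 9/2)) = 10676*(-45905 + 45/4) = 10676*(-183575/4) = -489961675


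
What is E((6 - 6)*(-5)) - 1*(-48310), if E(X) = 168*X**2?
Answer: 48310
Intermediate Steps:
E((6 - 6)*(-5)) - 1*(-48310) = 168*((6 - 6)*(-5))**2 - 1*(-48310) = 168*(0*(-5))**2 + 48310 = 168*0**2 + 48310 = 168*0 + 48310 = 0 + 48310 = 48310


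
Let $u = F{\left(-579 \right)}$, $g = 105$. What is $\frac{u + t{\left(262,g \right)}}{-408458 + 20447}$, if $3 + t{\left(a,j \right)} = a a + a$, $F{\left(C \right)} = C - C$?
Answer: $- \frac{68903}{388011} \approx -0.17758$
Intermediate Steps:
$F{\left(C \right)} = 0$
$t{\left(a,j \right)} = -3 + a + a^{2}$ ($t{\left(a,j \right)} = -3 + \left(a a + a\right) = -3 + \left(a^{2} + a\right) = -3 + \left(a + a^{2}\right) = -3 + a + a^{2}$)
$u = 0$
$\frac{u + t{\left(262,g \right)}}{-408458 + 20447} = \frac{0 + \left(-3 + 262 + 262^{2}\right)}{-408458 + 20447} = \frac{0 + \left(-3 + 262 + 68644\right)}{-388011} = \left(0 + 68903\right) \left(- \frac{1}{388011}\right) = 68903 \left(- \frac{1}{388011}\right) = - \frac{68903}{388011}$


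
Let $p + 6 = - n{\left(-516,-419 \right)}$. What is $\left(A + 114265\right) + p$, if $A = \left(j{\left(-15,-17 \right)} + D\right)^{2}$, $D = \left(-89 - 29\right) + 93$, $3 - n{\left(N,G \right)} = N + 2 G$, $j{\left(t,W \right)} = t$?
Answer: $114502$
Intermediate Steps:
$n{\left(N,G \right)} = 3 - N - 2 G$ ($n{\left(N,G \right)} = 3 - \left(N + 2 G\right) = 3 - N - 2 G$)
$D = -25$ ($D = -118 + 93 = -25$)
$p = -1363$ ($p = -6 - \left(3 - -516 - -838\right) = -6 - \left(3 + 516 + 838\right) = -6 - 1357 = -1363$)
$A = 1600$ ($A = \left(-15 - 25\right)^{2} = \left(-40\right)^{2} = 1600$)
$\left(A + 114265\right) + p = \left(1600 + 114265\right) - 1363 = 115865 - 1363 = 114502$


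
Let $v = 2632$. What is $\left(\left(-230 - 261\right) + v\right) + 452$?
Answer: $2593$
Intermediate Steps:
$\left(\left(-230 - 261\right) + v\right) + 452 = \left(\left(-230 - 261\right) + 2632\right) + 452 = \left(-491 + 2632\right) + 452 = 2141 + 452 = 2593$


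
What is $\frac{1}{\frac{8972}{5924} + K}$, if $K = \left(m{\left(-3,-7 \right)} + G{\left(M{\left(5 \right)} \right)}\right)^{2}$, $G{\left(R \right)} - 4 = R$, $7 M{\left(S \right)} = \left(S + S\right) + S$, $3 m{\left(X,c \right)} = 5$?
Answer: $\frac{653121}{40822139} \approx 0.015999$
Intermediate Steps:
$m{\left(X,c \right)} = \frac{5}{3}$ ($m{\left(X,c \right)} = \frac{1}{3} \cdot 5 = \frac{5}{3}$)
$M{\left(S \right)} = \frac{3 S}{7}$ ($M{\left(S \right)} = \frac{\left(S + S\right) + S}{7} = \frac{2 S + S}{7} = \frac{3 S}{7}$)
$G{\left(R \right)} = 4 + R$
$K = \frac{26896}{441}$ ($K = \left(\frac{5}{3} + \left(4 + \frac{3}{7} \cdot 5\right)\right)^{2} = \left(\frac{5}{3} + \left(4 + \frac{15}{7}\right)\right)^{2} = \left(\frac{5}{3} + \frac{43}{7}\right)^{2} = \left(\frac{164}{21}\right)^{2} = \frac{26896}{441} \approx 60.989$)
$\frac{1}{\frac{8972}{5924} + K} = \frac{1}{\frac{8972}{5924} + \frac{26896}{441}} = \frac{1}{8972 \cdot \frac{1}{5924} + \frac{26896}{441}} = \frac{1}{\frac{2243}{1481} + \frac{26896}{441}} = \frac{1}{\frac{40822139}{653121}} = \frac{653121}{40822139}$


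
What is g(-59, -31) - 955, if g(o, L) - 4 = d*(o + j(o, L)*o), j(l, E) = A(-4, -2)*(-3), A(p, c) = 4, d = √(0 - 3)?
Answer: -951 + 649*I*√3 ≈ -951.0 + 1124.1*I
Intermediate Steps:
d = I*√3 (d = √(-3) = I*√3 ≈ 1.732*I)
j(l, E) = -12 (j(l, E) = 4*(-3) = -12)
g(o, L) = 4 - 11*I*o*√3 (g(o, L) = 4 + (I*√3)*(o - 12*o) = 4 + (I*√3)*(-11*o) = 4 - 11*I*o*√3)
g(-59, -31) - 955 = (4 - 11*I*(-59)*√3) - 955 = (4 + 649*I*√3) - 955 = -951 + 649*I*√3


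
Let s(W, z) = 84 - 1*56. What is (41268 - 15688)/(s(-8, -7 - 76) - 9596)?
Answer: -6395/2392 ≈ -2.6735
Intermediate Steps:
s(W, z) = 28 (s(W, z) = 84 - 56 = 28)
(41268 - 15688)/(s(-8, -7 - 76) - 9596) = (41268 - 15688)/(28 - 9596) = 25580/(-9568) = 25580*(-1/9568) = -6395/2392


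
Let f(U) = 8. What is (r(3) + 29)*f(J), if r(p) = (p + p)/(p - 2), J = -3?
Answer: 280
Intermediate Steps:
r(p) = 2*p/(-2 + p) (r(p) = (2*p)/(-2 + p) = 2*p/(-2 + p))
(r(3) + 29)*f(J) = (2*3/(-2 + 3) + 29)*8 = (2*3/1 + 29)*8 = (2*3*1 + 29)*8 = (6 + 29)*8 = 35*8 = 280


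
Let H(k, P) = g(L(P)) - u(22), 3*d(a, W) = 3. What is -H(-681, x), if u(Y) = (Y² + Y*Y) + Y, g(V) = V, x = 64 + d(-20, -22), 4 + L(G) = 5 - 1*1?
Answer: 990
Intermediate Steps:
d(a, W) = 1 (d(a, W) = (⅓)*3 = 1)
L(G) = 0 (L(G) = -4 + (5 - 1*1) = -4 + (5 - 1) = -4 + 4 = 0)
x = 65 (x = 64 + 1 = 65)
u(Y) = Y + 2*Y² (u(Y) = (Y² + Y²) + Y = 2*Y² + Y = Y + 2*Y²)
H(k, P) = -990 (H(k, P) = 0 - 22*(1 + 2*22) = 0 - 22*(1 + 44) = 0 - 22*45 = 0 - 1*990 = 0 - 990 = -990)
-H(-681, x) = -1*(-990) = 990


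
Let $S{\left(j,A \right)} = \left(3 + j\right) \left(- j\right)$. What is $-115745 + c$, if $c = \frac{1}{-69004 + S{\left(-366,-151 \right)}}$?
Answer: $- \frac{23364517191}{201862} \approx -1.1575 \cdot 10^{5}$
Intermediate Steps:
$S{\left(j,A \right)} = - j \left(3 + j\right)$
$c = - \frac{1}{201862}$ ($c = \frac{1}{-69004 - - 366 \left(3 - 366\right)} = \frac{1}{-69004 - \left(-366\right) \left(-363\right)} = \frac{1}{-69004 - 132858} = \frac{1}{-201862} = - \frac{1}{201862} \approx -4.9539 \cdot 10^{-6}$)
$-115745 + c = -115745 - \frac{1}{201862} = - \frac{23364517191}{201862}$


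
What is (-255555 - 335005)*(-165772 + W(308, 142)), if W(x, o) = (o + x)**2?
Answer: -21690087680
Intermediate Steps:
(-255555 - 335005)*(-165772 + W(308, 142)) = (-255555 - 335005)*(-165772 + (142 + 308)**2) = -590560*(-165772 + 450**2) = -590560*(-165772 + 202500) = -590560*36728 = -21690087680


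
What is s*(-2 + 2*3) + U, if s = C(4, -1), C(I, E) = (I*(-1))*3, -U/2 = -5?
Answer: -38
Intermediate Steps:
U = 10 (U = -2*(-5) = 10)
C(I, E) = -3*I (C(I, E) = -I*3 = -3*I)
s = -12 (s = -3*4 = -12)
s*(-2 + 2*3) + U = -12*(-2 + 2*3) + 10 = -12*(-2 + 6) + 10 = -12*4 + 10 = -48 + 10 = -38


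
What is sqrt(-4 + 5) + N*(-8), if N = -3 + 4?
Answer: -7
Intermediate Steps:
N = 1
sqrt(-4 + 5) + N*(-8) = sqrt(-4 + 5) + 1*(-8) = sqrt(1) - 8 = 1 - 8 = -7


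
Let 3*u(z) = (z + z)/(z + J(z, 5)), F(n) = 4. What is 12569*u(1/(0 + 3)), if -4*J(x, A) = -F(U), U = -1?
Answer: 12569/6 ≈ 2094.8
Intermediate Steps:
J(x, A) = 1 (J(x, A) = -(-1)*4/4 = -¼*(-4) = 1)
u(z) = 2*z/(3*(1 + z)) (u(z) = ((z + z)/(z + 1))/3 = ((2*z)/(1 + z))/3 = (2*z/(1 + z))/3 = 2*z/(3*(1 + z)))
12569*u(1/(0 + 3)) = 12569*(2/(3*(0 + 3)*(1 + 1/(0 + 3)))) = 12569*((⅔)/(3*(1 + 1/3))) = 12569*((⅔)*(⅓)/(1 + ⅓)) = 12569*((⅔)*(⅓)/(4/3)) = 12569*((⅔)*(⅓)*(¾)) = 12569*(⅙) = 12569/6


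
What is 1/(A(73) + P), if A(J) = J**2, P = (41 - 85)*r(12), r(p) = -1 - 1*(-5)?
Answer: 1/5153 ≈ 0.00019406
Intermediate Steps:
r(p) = 4 (r(p) = -1 + 5 = 4)
P = -176 (P = (41 - 85)*4 = -44*4 = -176)
1/(A(73) + P) = 1/(73**2 - 176) = 1/(5329 - 176) = 1/5153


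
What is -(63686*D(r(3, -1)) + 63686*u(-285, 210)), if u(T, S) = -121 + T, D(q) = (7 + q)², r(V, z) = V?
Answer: 19487916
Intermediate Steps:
-(63686*D(r(3, -1)) + 63686*u(-285, 210)) = -(-25856516 + 63686*(7 + 3)²) = -63686/(1/(10² - 406)) = -63686/(1/(100 - 406)) = -63686/(1/(-306)) = -63686/(-1/306) = -63686*(-306) = 19487916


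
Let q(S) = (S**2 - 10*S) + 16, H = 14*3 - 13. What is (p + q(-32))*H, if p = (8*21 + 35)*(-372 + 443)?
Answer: 457417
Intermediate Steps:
H = 29 (H = 42 - 13 = 29)
q(S) = 16 + S**2 - 10*S
p = 14413 (p = (168 + 35)*71 = 203*71 = 14413)
(p + q(-32))*H = (14413 + (16 + (-32)**2 - 10*(-32)))*29 = (14413 + (16 + 1024 + 320))*29 = (14413 + 1360)*29 = 15773*29 = 457417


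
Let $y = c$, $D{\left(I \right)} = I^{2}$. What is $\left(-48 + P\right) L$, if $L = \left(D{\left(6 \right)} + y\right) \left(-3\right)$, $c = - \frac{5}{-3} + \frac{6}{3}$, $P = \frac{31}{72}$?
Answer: $\frac{407575}{72} \approx 5660.8$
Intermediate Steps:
$P = \frac{31}{72}$ ($P = 31 \cdot \frac{1}{72} = \frac{31}{72} \approx 0.43056$)
$c = \frac{11}{3}$ ($c = \left(-5\right) \left(- \frac{1}{3}\right) + 6 \cdot \frac{1}{3} = \frac{5}{3} + 2 = \frac{11}{3} \approx 3.6667$)
$y = \frac{11}{3} \approx 3.6667$
$L = -119$ ($L = \left(6^{2} + \frac{11}{3}\right) \left(-3\right) = \left(36 + \frac{11}{3}\right) \left(-3\right) = \frac{119}{3} \left(-3\right) = -119$)
$\left(-48 + P\right) L = \left(-48 + \frac{31}{72}\right) \left(-119\right) = \left(- \frac{3425}{72}\right) \left(-119\right) = \frac{407575}{72}$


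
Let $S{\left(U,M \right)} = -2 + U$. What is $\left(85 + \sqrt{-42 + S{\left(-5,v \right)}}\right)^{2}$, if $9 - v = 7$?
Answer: $7176 + 1190 i \approx 7176.0 + 1190.0 i$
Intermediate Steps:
$v = 2$ ($v = 9 - 7 = 2$)
$\left(85 + \sqrt{-42 + S{\left(-5,v \right)}}\right)^{2} = \left(85 + \sqrt{-42 - 7}\right)^{2} = \left(85 + \sqrt{-49}\right)^{2} = \left(85 + 7 i\right)^{2}$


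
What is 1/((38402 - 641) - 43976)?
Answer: -1/6215 ≈ -0.00016090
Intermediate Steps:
1/((38402 - 641) - 43976) = 1/(37761 - 43976) = 1/(-6215) = -1/6215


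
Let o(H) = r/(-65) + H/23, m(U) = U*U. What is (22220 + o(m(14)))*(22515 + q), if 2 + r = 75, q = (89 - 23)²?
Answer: 68686329387/115 ≈ 5.9727e+8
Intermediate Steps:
q = 4356 (q = 66² = 4356)
r = 73 (r = -2 + 75 = 73)
m(U) = U²
o(H) = -73/65 + H/23 (o(H) = 73/(-65) + H/23 = 73*(-1/65) + H*(1/23) = -73/65 + H/23)
(22220 + o(m(14)))*(22515 + q) = (22220 + (-73/65 + (1/23)*14²))*(22515 + 4356) = (22220 + (-73/65 + (1/23)*196))*26871 = (22220 + (-73/65 + 196/23))*26871 = (22220 + 11061/1495)*26871 = (33229961/1495)*26871 = 68686329387/115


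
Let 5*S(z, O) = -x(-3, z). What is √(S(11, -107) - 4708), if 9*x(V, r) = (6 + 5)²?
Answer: I*√1059905/15 ≈ 68.635*I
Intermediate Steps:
x(V, r) = 121/9 (x(V, r) = (6 + 5)²/9 = (⅑)*11² = (⅑)*121 = 121/9)
S(z, O) = -121/45 (S(z, O) = (-1*121/9)/5 = (⅕)*(-121/9) = -121/45)
√(S(11, -107) - 4708) = √(-121/45 - 4708) = √(-211981/45) = I*√1059905/15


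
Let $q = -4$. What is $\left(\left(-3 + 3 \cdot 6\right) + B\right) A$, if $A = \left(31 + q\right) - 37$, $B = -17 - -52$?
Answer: $-500$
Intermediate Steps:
$B = 35$ ($B = -17 + 52 = 35$)
$A = -10$ ($A = \left(31 - 4\right) - 37 = 27 - 37 = -10$)
$\left(\left(-3 + 3 \cdot 6\right) + B\right) A = \left(\left(-3 + 3 \cdot 6\right) + 35\right) \left(-10\right) = \left(\left(-3 + 18\right) + 35\right) \left(-10\right) = \left(15 + 35\right) \left(-10\right) = 50 \left(-10\right) = -500$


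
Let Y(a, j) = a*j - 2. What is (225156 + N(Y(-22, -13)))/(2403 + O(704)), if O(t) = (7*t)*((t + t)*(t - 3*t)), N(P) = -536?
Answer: -224620/9769580189 ≈ -2.2992e-5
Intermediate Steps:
Y(a, j) = -2 + a*j
O(t) = -28*t³ (O(t) = (7*t)*((2*t)*(-2*t)) = (7*t)*(-4*t²) = -28*t³)
(225156 + N(Y(-22, -13)))/(2403 + O(704)) = (225156 - 536)/(2403 - 28*704³) = 224620/(2403 - 28*348913664) = 224620/(2403 - 9769582592) = 224620/(-9769580189) = 224620*(-1/9769580189) = -224620/9769580189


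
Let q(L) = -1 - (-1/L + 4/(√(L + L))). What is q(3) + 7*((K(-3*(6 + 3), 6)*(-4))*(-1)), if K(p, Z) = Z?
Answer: 502/3 - 2*√6/3 ≈ 165.70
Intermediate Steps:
q(L) = -1 + 1/L - 2*√2/√L (q(L) = -1 - (-1/L + 4/(√(2*L))) = -1 - (-1/L + 4/((√2*√L))) = -1 - (-1/L + 4*(√2/(2*√L))) = -1 - (-1/L + 2*√2/√L) = -1 + (1/L - 2*√2/√L) = -1 + 1/L - 2*√2/√L)
q(3) + 7*((K(-3*(6 + 3), 6)*(-4))*(-1)) = (-1 + 1/3 - 2*√2/√3) + 7*((6*(-4))*(-1)) = (-1 + ⅓ - 2*√2*√3/3) + 7*(-24*(-1)) = (-1 + ⅓ - 2*√6/3) + 7*24 = (-⅔ - 2*√6/3) + 168 = 502/3 - 2*√6/3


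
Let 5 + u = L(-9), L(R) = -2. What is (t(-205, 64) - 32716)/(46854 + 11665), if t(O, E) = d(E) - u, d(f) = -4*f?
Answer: -32965/58519 ≈ -0.56332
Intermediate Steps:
u = -7 (u = -5 - 2 = -7)
t(O, E) = 7 - 4*E (t(O, E) = -4*E - 1*(-7) = -4*E + 7 = 7 - 4*E)
(t(-205, 64) - 32716)/(46854 + 11665) = ((7 - 4*64) - 32716)/(46854 + 11665) = ((7 - 256) - 32716)/58519 = (-249 - 32716)*(1/58519) = -32965*1/58519 = -32965/58519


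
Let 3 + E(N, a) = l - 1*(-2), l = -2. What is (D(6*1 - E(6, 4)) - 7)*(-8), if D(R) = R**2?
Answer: -592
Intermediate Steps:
E(N, a) = -3 (E(N, a) = -3 + (-2 - 1*(-2)) = -3 + (-2 + 2) = -3 + 0 = -3)
(D(6*1 - E(6, 4)) - 7)*(-8) = ((6*1 - 1*(-3))**2 - 7)*(-8) = ((6 + 3)**2 - 7)*(-8) = (9**2 - 7)*(-8) = (81 - 7)*(-8) = 74*(-8) = -592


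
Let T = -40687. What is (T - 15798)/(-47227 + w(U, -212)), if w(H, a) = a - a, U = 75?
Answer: 56485/47227 ≈ 1.1960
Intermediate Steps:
w(H, a) = 0
(T - 15798)/(-47227 + w(U, -212)) = (-40687 - 15798)/(-47227 + 0) = -56485/(-47227) = -56485*(-1/47227) = 56485/47227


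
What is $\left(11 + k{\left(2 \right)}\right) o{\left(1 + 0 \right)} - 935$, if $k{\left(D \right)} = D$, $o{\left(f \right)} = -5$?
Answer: $-1000$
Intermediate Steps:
$\left(11 + k{\left(2 \right)}\right) o{\left(1 + 0 \right)} - 935 = \left(11 + 2\right) \left(-5\right) - 935 = 13 \left(-5\right) - 935 = -65 - 935 = -1000$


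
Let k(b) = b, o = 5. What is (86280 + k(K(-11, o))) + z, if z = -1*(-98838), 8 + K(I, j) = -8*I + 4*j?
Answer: 185218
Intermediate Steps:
K(I, j) = -8 - 8*I + 4*j (K(I, j) = -8 + (-8*I + 4*j) = -8 - 8*I + 4*j)
z = 98838
(86280 + k(K(-11, o))) + z = (86280 + (-8 - 8*(-11) + 4*5)) + 98838 = (86280 + (-8 + 88 + 20)) + 98838 = (86280 + 100) + 98838 = 86380 + 98838 = 185218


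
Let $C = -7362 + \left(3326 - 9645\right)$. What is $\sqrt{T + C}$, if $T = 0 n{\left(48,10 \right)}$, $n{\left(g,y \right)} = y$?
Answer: $i \sqrt{13681} \approx 116.97 i$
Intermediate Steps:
$T = 0$ ($T = 0 \cdot 10 = 0$)
$C = -13681$ ($C = -7362 - 6319 = -13681$)
$\sqrt{T + C} = \sqrt{0 - 13681} = \sqrt{-13681} = i \sqrt{13681}$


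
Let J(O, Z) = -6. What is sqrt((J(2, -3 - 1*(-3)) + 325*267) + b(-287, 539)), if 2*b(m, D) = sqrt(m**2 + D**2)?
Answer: sqrt(347076 + 14*sqrt(7610))/2 ≈ 295.08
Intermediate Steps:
b(m, D) = sqrt(D**2 + m**2)/2 (b(m, D) = sqrt(m**2 + D**2)/2 = sqrt(D**2 + m**2)/2)
sqrt((J(2, -3 - 1*(-3)) + 325*267) + b(-287, 539)) = sqrt((-6 + 325*267) + sqrt(539**2 + (-287)**2)/2) = sqrt((-6 + 86775) + sqrt(290521 + 82369)/2) = sqrt(86769 + sqrt(372890)/2) = sqrt(86769 + (7*sqrt(7610))/2) = sqrt(86769 + 7*sqrt(7610)/2)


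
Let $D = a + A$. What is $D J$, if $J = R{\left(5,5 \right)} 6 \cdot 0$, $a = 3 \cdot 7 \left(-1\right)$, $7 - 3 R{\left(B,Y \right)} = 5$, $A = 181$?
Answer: $0$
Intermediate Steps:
$R{\left(B,Y \right)} = \frac{2}{3}$ ($R{\left(B,Y \right)} = \frac{7}{3} - \frac{5}{3} = \frac{2}{3}$)
$a = -21$ ($a = 21 \left(-1\right) = -21$)
$D = 160$ ($D = -21 + 181 = 160$)
$J = 0$ ($J = \frac{2}{3} \cdot 6 \cdot 0 = 4 \cdot 0 = 0$)
$D J = 160 \cdot 0 = 0$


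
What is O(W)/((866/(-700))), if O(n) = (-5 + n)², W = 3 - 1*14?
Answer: -89600/433 ≈ -206.93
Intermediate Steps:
W = -11 (W = 3 - 14 = -11)
O(W)/((866/(-700))) = (-5 - 11)²/((866/(-700))) = (-16)²/((866*(-1/700))) = 256/(-433/350) = 256*(-350/433) = -89600/433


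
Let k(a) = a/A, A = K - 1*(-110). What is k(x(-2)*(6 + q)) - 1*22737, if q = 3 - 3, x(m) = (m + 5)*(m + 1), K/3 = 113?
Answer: -10208931/449 ≈ -22737.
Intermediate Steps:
K = 339 (K = 3*113 = 339)
x(m) = (1 + m)*(5 + m) (x(m) = (5 + m)*(1 + m) = (1 + m)*(5 + m))
q = 0
A = 449 (A = 339 - 1*(-110) = 339 + 110 = 449)
k(a) = a/449
k(x(-2)*(6 + q)) - 1*22737 = ((5 + (-2)**2 + 6*(-2))*(6 + 0))/449 - 1*22737 = ((5 + 4 - 12)*6)/449 - 22737 = (-3*6)/449 - 22737 = (1/449)*(-18) - 22737 = -18/449 - 22737 = -10208931/449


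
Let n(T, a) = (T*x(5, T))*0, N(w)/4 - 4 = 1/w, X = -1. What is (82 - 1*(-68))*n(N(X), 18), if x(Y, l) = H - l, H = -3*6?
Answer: 0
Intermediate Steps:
H = -18
N(w) = 16 + 4/w (N(w) = 16 + 4*(1/w) = 16 + 4/w)
x(Y, l) = -18 - l
n(T, a) = 0 (n(T, a) = (T*(-18 - T))*0 = 0)
(82 - 1*(-68))*n(N(X), 18) = (82 - 1*(-68))*0 = (82 + 68)*0 = 150*0 = 0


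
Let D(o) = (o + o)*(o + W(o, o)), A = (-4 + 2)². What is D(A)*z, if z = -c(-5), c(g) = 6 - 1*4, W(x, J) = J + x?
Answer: -192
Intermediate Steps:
c(g) = 2 (c(g) = 6 - 4 = 2)
A = 4 (A = (-2)² = 4)
D(o) = 6*o² (D(o) = (o + o)*(o + (o + o)) = (2*o)*(o + 2*o) = (2*o)*(3*o) = 6*o²)
z = -2 (z = -1*2 = -2)
D(A)*z = (6*4²)*(-2) = (6*16)*(-2) = 96*(-2) = -192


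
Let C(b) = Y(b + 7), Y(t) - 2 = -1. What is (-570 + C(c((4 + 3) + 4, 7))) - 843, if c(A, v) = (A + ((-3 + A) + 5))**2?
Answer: -1412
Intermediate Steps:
c(A, v) = (2 + 2*A)**2 (c(A, v) = (A + (2 + A))**2 = (2 + 2*A)**2)
Y(t) = 1 (Y(t) = 2 - 1 = 1)
C(b) = 1
(-570 + C(c((4 + 3) + 4, 7))) - 843 = (-570 + 1) - 843 = -569 - 843 = -1412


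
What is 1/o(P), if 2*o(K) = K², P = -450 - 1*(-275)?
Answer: 2/30625 ≈ 6.5306e-5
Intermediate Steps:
P = -175 (P = -450 + 275 = -175)
o(K) = K²/2
1/o(P) = 1/((½)*(-175)²) = 1/((½)*30625) = 1/(30625/2) = 2/30625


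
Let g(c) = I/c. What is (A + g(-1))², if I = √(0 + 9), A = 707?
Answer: 495616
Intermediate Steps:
I = 3 (I = √9 = 3)
g(c) = 3/c
(A + g(-1))² = (707 + 3/(-1))² = (707 + 3*(-1))² = (707 - 3)² = 704² = 495616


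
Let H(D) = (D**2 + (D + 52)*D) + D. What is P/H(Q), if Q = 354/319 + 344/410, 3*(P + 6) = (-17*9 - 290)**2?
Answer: 839183053791775/1422518136654 ≈ 589.93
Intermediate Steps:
P = 196231/3 (P = -6 + (-17*9 - 290)**2/3 = -6 + (-153 - 290)**2/3 = -6 + (1/3)*(-443)**2 = -6 + (1/3)*196249 = -6 + 196249/3 = 196231/3 ≈ 65410.)
Q = 127438/65395 (Q = 354*(1/319) + 344*(1/410) = 354/319 + 172/205 = 127438/65395 ≈ 1.9487)
H(D) = D + D**2 + D*(52 + D) (H(D) = (D**2 + (52 + D)*D) + D = (D**2 + D*(52 + D)) + D = D + D**2 + D*(52 + D))
P/H(Q) = 196231/(3*((127438*(53 + 2*(127438/65395))/65395))) = 196231/(3*((127438*(53 + 254876/65395)/65395))) = 196231/(3*(((127438/65395)*(3720811/65395)))) = 196231/(3*(474172712218/4276506025)) = (196231/3)*(4276506025/474172712218) = 839183053791775/1422518136654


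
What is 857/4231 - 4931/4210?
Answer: -17255091/17812510 ≈ -0.96871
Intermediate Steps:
857/4231 - 4931/4210 = -17255091/17812510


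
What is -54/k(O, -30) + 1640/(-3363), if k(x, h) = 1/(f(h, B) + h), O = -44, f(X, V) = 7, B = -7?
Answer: 4175206/3363 ≈ 1241.5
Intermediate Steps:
k(x, h) = 1/(7 + h)
-54/k(O, -30) + 1640/(-3363) = -54/(1/(7 - 30)) + 1640/(-3363) = -54/(1/(-23)) + 1640*(-1/3363) = -54/(-1/23) - 1640/3363 = -54*(-23) - 1640/3363 = 1242 - 1640/3363 = 4175206/3363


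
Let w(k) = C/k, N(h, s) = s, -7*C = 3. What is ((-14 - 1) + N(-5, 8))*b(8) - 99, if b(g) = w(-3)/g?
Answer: -793/8 ≈ -99.125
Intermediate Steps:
C = -3/7 (C = -⅐*3 = -3/7 ≈ -0.42857)
w(k) = -3/(7*k)
b(g) = 1/(7*g) (b(g) = (-3/7/(-3))/g = (-3/7*(-⅓))/g = 1/(7*g))
((-14 - 1) + N(-5, 8))*b(8) - 99 = ((-14 - 1) + 8)*((⅐)/8) - 99 = (-15 + 8)*((⅐)*(⅛)) - 99 = -7*1/56 - 99 = -⅛ - 99 = -793/8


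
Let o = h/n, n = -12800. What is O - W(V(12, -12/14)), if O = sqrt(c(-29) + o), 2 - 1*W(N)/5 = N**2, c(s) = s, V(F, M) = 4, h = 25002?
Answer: 70 + I*sqrt(198101)/80 ≈ 70.0 + 5.5636*I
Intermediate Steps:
W(N) = 10 - 5*N**2
o = -12501/6400 (o = 25002/(-12800) = 25002*(-1/12800) = -12501/6400 ≈ -1.9533)
O = I*sqrt(198101)/80 (O = sqrt(-29 - 12501/6400) = sqrt(-198101/6400) = I*sqrt(198101)/80 ≈ 5.5636*I)
O - W(V(12, -12/14)) = I*sqrt(198101)/80 - (10 - 5*4**2) = I*sqrt(198101)/80 - (10 - 5*16) = I*sqrt(198101)/80 - (10 - 80) = I*sqrt(198101)/80 - 1*(-70) = I*sqrt(198101)/80 + 70 = 70 + I*sqrt(198101)/80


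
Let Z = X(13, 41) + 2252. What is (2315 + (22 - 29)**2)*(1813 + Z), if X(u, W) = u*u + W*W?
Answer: 13983060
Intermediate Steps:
X(u, W) = W**2 + u**2 (X(u, W) = u**2 + W**2 = W**2 + u**2)
Z = 4102 (Z = (41**2 + 13**2) + 2252 = (1681 + 169) + 2252 = 1850 + 2252 = 4102)
(2315 + (22 - 29)**2)*(1813 + Z) = (2315 + (22 - 29)**2)*(1813 + 4102) = (2315 + (-7)**2)*5915 = (2315 + 49)*5915 = 2364*5915 = 13983060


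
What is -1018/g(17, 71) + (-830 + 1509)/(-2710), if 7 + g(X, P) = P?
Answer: -700559/43360 ≈ -16.157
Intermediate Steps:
g(X, P) = -7 + P
-1018/g(17, 71) + (-830 + 1509)/(-2710) = -1018/(-7 + 71) + (-830 + 1509)/(-2710) = -1018/64 + 679*(-1/2710) = -1018*1/64 - 679/2710 = -509/32 - 679/2710 = -700559/43360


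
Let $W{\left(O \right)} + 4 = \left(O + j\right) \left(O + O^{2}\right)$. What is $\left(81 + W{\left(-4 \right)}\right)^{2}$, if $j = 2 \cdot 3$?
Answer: $10201$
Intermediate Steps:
$j = 6$
$W{\left(O \right)} = -4 + \left(6 + O\right) \left(O + O^{2}\right)$ ($W{\left(O \right)} = -4 + \left(O + 6\right) \left(O + O^{2}\right) = -4 + \left(6 + O\right) \left(O + O^{2}\right)$)
$\left(81 + W{\left(-4 \right)}\right)^{2} = \left(81 + \left(-4 + \left(-4\right)^{3} + 6 \left(-4\right) + 7 \left(-4\right)^{2}\right)\right)^{2} = \left(81 - -20\right)^{2} = \left(81 + 20\right)^{2} = 101^{2} = 10201$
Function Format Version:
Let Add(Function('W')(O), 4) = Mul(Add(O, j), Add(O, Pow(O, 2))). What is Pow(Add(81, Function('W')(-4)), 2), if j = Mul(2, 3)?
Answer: 10201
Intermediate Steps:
j = 6
Function('W')(O) = Add(-4, Mul(Add(6, O), Add(O, Pow(O, 2)))) (Function('W')(O) = Add(-4, Mul(Add(O, 6), Add(O, Pow(O, 2)))) = Add(-4, Mul(Add(6, O), Add(O, Pow(O, 2)))))
Pow(Add(81, Function('W')(-4)), 2) = Pow(Add(81, Add(-4, Pow(-4, 3), Mul(6, -4), Mul(7, Pow(-4, 2)))), 2) = Pow(Add(81, Add(-4, -64, -24, Mul(7, 16))), 2) = Pow(Add(81, Add(-4, -64, -24, 112)), 2) = Pow(Add(81, 20), 2) = Pow(101, 2) = 10201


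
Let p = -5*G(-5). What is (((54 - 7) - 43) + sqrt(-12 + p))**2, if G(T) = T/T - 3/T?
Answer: -4 + 16*I*sqrt(5) ≈ -4.0 + 35.777*I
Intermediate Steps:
G(T) = 1 - 3/T
p = -8 (p = -5*(-3 - 5)/(-5) = -(-1)*(-8) = -5*8/5 = -8)
(((54 - 7) - 43) + sqrt(-12 + p))**2 = (((54 - 7) - 43) + sqrt(-12 - 8))**2 = ((47 - 43) + sqrt(-20))**2 = (4 + 2*I*sqrt(5))**2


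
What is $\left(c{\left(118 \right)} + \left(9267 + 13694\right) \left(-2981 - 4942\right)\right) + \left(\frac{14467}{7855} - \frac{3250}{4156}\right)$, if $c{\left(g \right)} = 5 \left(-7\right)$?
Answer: $- \frac{2969424367764169}{16322690} \approx -1.8192 \cdot 10^{8}$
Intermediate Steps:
$c{\left(g \right)} = -35$
$\left(c{\left(118 \right)} + \left(9267 + 13694\right) \left(-2981 - 4942\right)\right) + \left(\frac{14467}{7855} - \frac{3250}{4156}\right) = \left(-35 + \left(9267 + 13694\right) \left(-2981 - 4942\right)\right) + \left(\frac{14467}{7855} - \frac{3250}{4156}\right) = \left(-35 + 22961 \left(-7923\right)\right) + \left(14467 \cdot \frac{1}{7855} - \frac{1625}{2078}\right) = \left(-35 - 181920003\right) + \left(\frac{14467}{7855} - \frac{1625}{2078}\right) = -181920038 + \frac{17298051}{16322690} = - \frac{2969424367764169}{16322690}$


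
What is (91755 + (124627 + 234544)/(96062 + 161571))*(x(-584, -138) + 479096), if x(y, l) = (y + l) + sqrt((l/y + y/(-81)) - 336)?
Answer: 11308510254790164/257633 + 11819737543*I*sqrt(567279715)/169264881 ≈ 4.3894e+10 + 1.6632e+6*I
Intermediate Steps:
x(y, l) = l + y + sqrt(-336 - y/81 + l/y) (x(y, l) = (l + y) + sqrt((l/y + y*(-1/81)) - 336) = (l + y) + sqrt((l/y - y/81) - 336) = (l + y) + sqrt((-y/81 + l/y) - 336) = (l + y) + sqrt(-336 - y/81 + l/y) = l + y + sqrt(-336 - y/81 + l/y))
(91755 + (124627 + 234544)/(96062 + 161571))*(x(-584, -138) + 479096) = (91755 + (124627 + 234544)/(96062 + 161571))*((-138 - 584 + sqrt(-27216 - 1*(-584) + 81*(-138)/(-584))/9) + 479096) = (91755 + 359171/257633)*((-138 - 584 + sqrt(-27216 + 584 + 81*(-138)*(-1/584))/9) + 479096) = (91755 + 359171*(1/257633))*((-138 - 584 + sqrt(-27216 + 584 + 5589/292)/9) + 479096) = (91755 + 359171/257633)*((-138 - 584 + sqrt(-7770955/292)/9) + 479096) = 23639475086*((-138 - 584 + (I*sqrt(567279715)/146)/9) + 479096)/257633 = 23639475086*((-138 - 584 + I*sqrt(567279715)/1314) + 479096)/257633 = 23639475086*((-722 + I*sqrt(567279715)/1314) + 479096)/257633 = 23639475086*(478374 + I*sqrt(567279715)/1314)/257633 = 11308510254790164/257633 + 11819737543*I*sqrt(567279715)/169264881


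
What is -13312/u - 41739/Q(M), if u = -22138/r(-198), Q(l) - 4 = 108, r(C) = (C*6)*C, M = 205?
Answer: 174890896737/1239728 ≈ 1.4107e+5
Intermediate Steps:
r(C) = 6*C² (r(C) = (6*C)*C = 6*C²)
Q(l) = 112 (Q(l) = 4 + 108 = 112)
u = -11069/117612 (u = -22138/(6*(-198)²) = -22138/(6*39204) = -22138/235224 = -22138*1/235224 = -11069/117612 ≈ -0.094115)
-13312/u - 41739/Q(M) = -13312/(-11069/117612) - 41739/112 = -13312*(-117612/11069) - 41739*1/112 = 1565650944/11069 - 41739/112 = 174890896737/1239728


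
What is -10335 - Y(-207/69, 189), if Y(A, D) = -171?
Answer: -10164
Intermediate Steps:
-10335 - Y(-207/69, 189) = -10335 - 1*(-171) = -10335 + 171 = -10164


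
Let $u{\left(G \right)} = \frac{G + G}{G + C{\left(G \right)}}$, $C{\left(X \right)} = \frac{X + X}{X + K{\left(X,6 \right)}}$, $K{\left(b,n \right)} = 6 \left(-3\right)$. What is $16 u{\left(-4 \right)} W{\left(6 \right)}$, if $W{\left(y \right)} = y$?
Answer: $\frac{1056}{5} \approx 211.2$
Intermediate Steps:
$K{\left(b,n \right)} = -18$
$C{\left(X \right)} = \frac{2 X}{-18 + X}$ ($C{\left(X \right)} = \frac{X + X}{X - 18} = \frac{2 X}{-18 + X}$)
$u{\left(G \right)} = \frac{2 G}{G + \frac{2 G}{-18 + G}}$ ($u{\left(G \right)} = \frac{G + G}{G + \frac{2 G}{-18 + G}} = \frac{2 G}{G + \frac{2 G}{-18 + G}}$)
$16 u{\left(-4 \right)} W{\left(6 \right)} = 16 \frac{2 \left(-18 - 4\right)}{-16 - 4} \cdot 6 = 16 \cdot 2 \frac{1}{-20} \left(-22\right) 6 = 16 \cdot 2 \left(- \frac{1}{20}\right) \left(-22\right) 6 = 16 \cdot \frac{11}{5} \cdot 6 = \frac{176}{5} \cdot 6 = \frac{1056}{5}$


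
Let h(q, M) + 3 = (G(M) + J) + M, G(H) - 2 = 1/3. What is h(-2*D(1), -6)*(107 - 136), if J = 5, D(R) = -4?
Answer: 145/3 ≈ 48.333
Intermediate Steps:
G(H) = 7/3 (G(H) = 2 + 1/3 = 7/3)
h(q, M) = 13/3 + M (h(q, M) = -3 + ((7/3 + 5) + M) = -3 + (22/3 + M) = 13/3 + M)
h(-2*D(1), -6)*(107 - 136) = (13/3 - 6)*(107 - 136) = -5/3*(-29) = 145/3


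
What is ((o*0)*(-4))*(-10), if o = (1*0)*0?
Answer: 0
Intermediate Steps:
o = 0 (o = 0*0 = 0)
((o*0)*(-4))*(-10) = ((0*0)*(-4))*(-10) = (0*(-4))*(-10) = 0*(-10) = 0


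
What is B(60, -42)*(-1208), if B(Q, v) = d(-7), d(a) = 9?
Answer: -10872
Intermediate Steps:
B(Q, v) = 9
B(60, -42)*(-1208) = 9*(-1208) = -10872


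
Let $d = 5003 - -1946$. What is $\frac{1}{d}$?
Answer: $\frac{1}{6949} \approx 0.00014391$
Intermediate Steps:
$d = 6949$ ($d = 5003 + 1946 = 6949$)
$\frac{1}{d} = \frac{1}{6949}$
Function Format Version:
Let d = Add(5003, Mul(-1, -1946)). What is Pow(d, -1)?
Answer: Rational(1, 6949) ≈ 0.00014391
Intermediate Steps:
d = 6949 (d = Add(5003, 1946) = 6949)
Pow(d, -1) = Pow(6949, -1) = Rational(1, 6949)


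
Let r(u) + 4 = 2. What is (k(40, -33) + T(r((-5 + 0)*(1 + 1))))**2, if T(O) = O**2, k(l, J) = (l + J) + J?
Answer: 484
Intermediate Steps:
k(l, J) = l + 2*J (k(l, J) = (J + l) + J = l + 2*J)
r(u) = -2 (r(u) = -4 + 2 = -2)
(k(40, -33) + T(r((-5 + 0)*(1 + 1))))**2 = ((40 + 2*(-33)) + (-2)**2)**2 = ((40 - 66) + 4)**2 = (-26 + 4)**2 = (-22)**2 = 484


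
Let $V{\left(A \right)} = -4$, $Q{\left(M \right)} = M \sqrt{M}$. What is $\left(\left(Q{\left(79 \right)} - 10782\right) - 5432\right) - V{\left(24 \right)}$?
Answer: $-16210 + 79 \sqrt{79} \approx -15508.0$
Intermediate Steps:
$Q{\left(M \right)} = M^{\frac{3}{2}}$
$\left(\left(Q{\left(79 \right)} - 10782\right) - 5432\right) - V{\left(24 \right)} = \left(\left(79^{\frac{3}{2}} - 10782\right) - 5432\right) - -4 = \left(\left(79 \sqrt{79} - 10782\right) - 5432\right) + 4 = \left(\left(-10782 + 79 \sqrt{79}\right) - 5432\right) + 4 = \left(-16214 + 79 \sqrt{79}\right) + 4 = -16210 + 79 \sqrt{79}$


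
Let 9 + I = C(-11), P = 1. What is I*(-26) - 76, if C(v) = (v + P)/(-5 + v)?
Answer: 567/4 ≈ 141.75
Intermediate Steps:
C(v) = (1 + v)/(-5 + v) (C(v) = (v + 1)/(-5 + v) = (1 + v)/(-5 + v))
I = -67/8 (I = -9 + (1 - 11)/(-5 - 11) = -9 - 10/(-16) = -9 - 1/16*(-10) = -9 + 5/8 = -67/8 ≈ -8.3750)
I*(-26) - 76 = -67/8*(-26) - 76 = 871/4 - 76 = 567/4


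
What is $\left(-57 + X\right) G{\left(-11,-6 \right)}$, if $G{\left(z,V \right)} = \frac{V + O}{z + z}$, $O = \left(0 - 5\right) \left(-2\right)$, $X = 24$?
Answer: $6$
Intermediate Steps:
$O = 10$ ($O = \left(-5\right) \left(-2\right) = 10$)
$G{\left(z,V \right)} = \frac{10 + V}{2 z}$ ($G{\left(z,V \right)} = \frac{V + 10}{z + z} = \frac{10 + V}{2 z}$)
$\left(-57 + X\right) G{\left(-11,-6 \right)} = \left(-57 + 24\right) \frac{10 - 6}{2 \left(-11\right)} = - 33 \cdot \frac{1}{2} \left(- \frac{1}{11}\right) 4 = \left(-33\right) \left(- \frac{2}{11}\right) = 6$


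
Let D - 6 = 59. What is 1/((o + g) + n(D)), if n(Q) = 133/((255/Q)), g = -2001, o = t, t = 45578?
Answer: 51/2224156 ≈ 2.2930e-5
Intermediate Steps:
D = 65 (D = 6 + 59 = 65)
o = 45578
n(Q) = 133*Q/255 (n(Q) = 133*(Q/255) = 133*Q/255)
1/((o + g) + n(D)) = 1/((45578 - 2001) + (133/255)*65) = 1/(43577 + 1729/51) = 1/(2224156/51) = 51/2224156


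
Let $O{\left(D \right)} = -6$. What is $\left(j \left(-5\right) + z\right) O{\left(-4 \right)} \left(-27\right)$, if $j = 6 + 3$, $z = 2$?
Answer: $-6966$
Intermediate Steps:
$j = 9$
$\left(j \left(-5\right) + z\right) O{\left(-4 \right)} \left(-27\right) = \left(9 \left(-5\right) + 2\right) \left(-6\right) \left(-27\right) = \left(-45 + 2\right) \left(-6\right) \left(-27\right) = \left(-43\right) \left(-6\right) \left(-27\right) = 258 \left(-27\right) = -6966$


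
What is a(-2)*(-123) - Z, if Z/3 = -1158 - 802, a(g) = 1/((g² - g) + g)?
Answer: 23397/4 ≈ 5849.3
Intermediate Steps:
a(g) = g⁻² (a(g) = 1/(g²) = g⁻²)
Z = -5880 (Z = 3*(-1158 - 802) = 3*(-1960) = -5880)
a(-2)*(-123) - Z = -123/(-2)² - 1*(-5880) = (¼)*(-123) + 5880 = -123/4 + 5880 = 23397/4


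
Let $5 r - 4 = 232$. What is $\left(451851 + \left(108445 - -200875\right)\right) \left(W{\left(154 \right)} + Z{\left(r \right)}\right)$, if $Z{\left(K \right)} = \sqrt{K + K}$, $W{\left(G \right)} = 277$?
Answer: $210844367 + \frac{1522342 \sqrt{590}}{5} \approx 2.1824 \cdot 10^{8}$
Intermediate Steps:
$r = \frac{236}{5}$ ($r = \frac{4}{5} + \frac{1}{5} \cdot 232 = \frac{4}{5} + \frac{232}{5} = \frac{236}{5} \approx 47.2$)
$Z{\left(K \right)} = \sqrt{2} \sqrt{K}$ ($Z{\left(K \right)} = \sqrt{2 K} = \sqrt{2} \sqrt{K}$)
$\left(451851 + \left(108445 - -200875\right)\right) \left(W{\left(154 \right)} + Z{\left(r \right)}\right) = \left(451851 + \left(108445 - -200875\right)\right) \left(277 + \sqrt{2} \sqrt{\frac{236}{5}}\right) = \left(451851 + \left(108445 + 200875\right)\right) \left(277 + \sqrt{2} \frac{2 \sqrt{295}}{5}\right) = \left(451851 + 309320\right) \left(277 + \frac{2 \sqrt{590}}{5}\right) = 761171 \left(277 + \frac{2 \sqrt{590}}{5}\right) = 210844367 + \frac{1522342 \sqrt{590}}{5}$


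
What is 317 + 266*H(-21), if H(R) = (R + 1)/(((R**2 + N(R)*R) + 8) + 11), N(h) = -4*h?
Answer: 52336/163 ≈ 321.08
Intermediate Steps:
N(h) = -4*h
H(R) = (1 + R)/(19 - 3*R**2) (H(R) = (R + 1)/(((R**2 + (-4*R)*R) + 8) + 11) = (1 + R)/(((R**2 - 4*R**2) + 8) + 11) = (1 + R)/((-3*R**2 + 8) + 11) = (1 + R)/((8 - 3*R**2) + 11) = (1 + R)/(19 - 3*R**2))
317 + 266*H(-21) = 317 + 266*((1 - 21)/(19 - 3*(-21)**2)) = 317 + 266*(-20/(19 - 3*441)) = 317 + 266*(-20/(19 - 1323)) = 317 + 266*(-20/(-1304)) = 317 + 266*(-1/1304*(-20)) = 317 + 266*(5/326) = 317 + 665/163 = 52336/163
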